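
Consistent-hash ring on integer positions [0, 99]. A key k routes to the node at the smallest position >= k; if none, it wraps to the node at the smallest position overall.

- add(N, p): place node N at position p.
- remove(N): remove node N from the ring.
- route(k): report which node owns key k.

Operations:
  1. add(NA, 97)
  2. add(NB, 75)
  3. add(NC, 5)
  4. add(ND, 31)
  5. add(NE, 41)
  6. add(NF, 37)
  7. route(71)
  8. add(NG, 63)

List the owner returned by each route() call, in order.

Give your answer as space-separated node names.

Answer: NB

Derivation:
Op 1: add NA@97 -> ring=[97:NA]
Op 2: add NB@75 -> ring=[75:NB,97:NA]
Op 3: add NC@5 -> ring=[5:NC,75:NB,97:NA]
Op 4: add ND@31 -> ring=[5:NC,31:ND,75:NB,97:NA]
Op 5: add NE@41 -> ring=[5:NC,31:ND,41:NE,75:NB,97:NA]
Op 6: add NF@37 -> ring=[5:NC,31:ND,37:NF,41:NE,75:NB,97:NA]
Op 7: route key 71: smallest pos >= 71 is 75 -> NB
Op 8: add NG@63 -> ring=[5:NC,31:ND,37:NF,41:NE,63:NG,75:NB,97:NA]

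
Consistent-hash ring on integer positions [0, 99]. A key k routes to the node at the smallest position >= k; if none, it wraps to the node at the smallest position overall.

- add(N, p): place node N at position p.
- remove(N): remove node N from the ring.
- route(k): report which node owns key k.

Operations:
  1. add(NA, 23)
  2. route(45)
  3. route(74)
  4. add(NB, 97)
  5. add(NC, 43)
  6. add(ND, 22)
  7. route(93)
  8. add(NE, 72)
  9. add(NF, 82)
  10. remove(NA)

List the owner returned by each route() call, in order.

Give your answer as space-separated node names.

Answer: NA NA NB

Derivation:
Op 1: add NA@23 -> ring=[23:NA]
Op 2: route key 45: none >= 45, wrap to smallest pos 23 -> NA
Op 3: route key 74: none >= 74, wrap to smallest pos 23 -> NA
Op 4: add NB@97 -> ring=[23:NA,97:NB]
Op 5: add NC@43 -> ring=[23:NA,43:NC,97:NB]
Op 6: add ND@22 -> ring=[22:ND,23:NA,43:NC,97:NB]
Op 7: route key 93: smallest pos >= 93 is 97 -> NB
Op 8: add NE@72 -> ring=[22:ND,23:NA,43:NC,72:NE,97:NB]
Op 9: add NF@82 -> ring=[22:ND,23:NA,43:NC,72:NE,82:NF,97:NB]
Op 10: remove NA -> ring=[22:ND,43:NC,72:NE,82:NF,97:NB]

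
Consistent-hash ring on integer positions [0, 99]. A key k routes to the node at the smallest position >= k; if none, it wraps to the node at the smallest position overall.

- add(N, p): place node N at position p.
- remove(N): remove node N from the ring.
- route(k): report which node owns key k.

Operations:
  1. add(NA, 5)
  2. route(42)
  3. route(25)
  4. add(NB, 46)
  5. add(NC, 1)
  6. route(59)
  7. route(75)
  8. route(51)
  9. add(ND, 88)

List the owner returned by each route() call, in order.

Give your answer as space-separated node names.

Op 1: add NA@5 -> ring=[5:NA]
Op 2: route key 42: none >= 42, wrap to smallest pos 5 -> NA
Op 3: route key 25: none >= 25, wrap to smallest pos 5 -> NA
Op 4: add NB@46 -> ring=[5:NA,46:NB]
Op 5: add NC@1 -> ring=[1:NC,5:NA,46:NB]
Op 6: route key 59: none >= 59, wrap to smallest pos 1 -> NC
Op 7: route key 75: none >= 75, wrap to smallest pos 1 -> NC
Op 8: route key 51: none >= 51, wrap to smallest pos 1 -> NC
Op 9: add ND@88 -> ring=[1:NC,5:NA,46:NB,88:ND]

Answer: NA NA NC NC NC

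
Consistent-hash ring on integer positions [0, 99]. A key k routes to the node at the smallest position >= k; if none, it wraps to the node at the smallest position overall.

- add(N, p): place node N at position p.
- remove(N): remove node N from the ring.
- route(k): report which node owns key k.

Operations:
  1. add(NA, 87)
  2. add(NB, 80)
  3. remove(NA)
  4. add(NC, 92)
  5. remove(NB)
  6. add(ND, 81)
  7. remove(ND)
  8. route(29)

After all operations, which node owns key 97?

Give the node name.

Answer: NC

Derivation:
Op 1: add NA@87 -> ring=[87:NA]
Op 2: add NB@80 -> ring=[80:NB,87:NA]
Op 3: remove NA -> ring=[80:NB]
Op 4: add NC@92 -> ring=[80:NB,92:NC]
Op 5: remove NB -> ring=[92:NC]
Op 6: add ND@81 -> ring=[81:ND,92:NC]
Op 7: remove ND -> ring=[92:NC]
Op 8: route key 29: smallest pos >= 29 is 92 -> NC
Final route key 97: none >= 97, wrap to smallest pos 92 -> NC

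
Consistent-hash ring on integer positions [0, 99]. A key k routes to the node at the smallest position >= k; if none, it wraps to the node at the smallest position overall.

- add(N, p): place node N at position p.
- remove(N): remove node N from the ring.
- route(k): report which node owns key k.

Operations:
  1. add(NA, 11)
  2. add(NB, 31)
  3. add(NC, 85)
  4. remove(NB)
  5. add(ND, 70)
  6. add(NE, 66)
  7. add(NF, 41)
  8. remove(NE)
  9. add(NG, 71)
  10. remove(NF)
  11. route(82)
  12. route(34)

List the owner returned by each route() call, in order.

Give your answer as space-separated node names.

Answer: NC ND

Derivation:
Op 1: add NA@11 -> ring=[11:NA]
Op 2: add NB@31 -> ring=[11:NA,31:NB]
Op 3: add NC@85 -> ring=[11:NA,31:NB,85:NC]
Op 4: remove NB -> ring=[11:NA,85:NC]
Op 5: add ND@70 -> ring=[11:NA,70:ND,85:NC]
Op 6: add NE@66 -> ring=[11:NA,66:NE,70:ND,85:NC]
Op 7: add NF@41 -> ring=[11:NA,41:NF,66:NE,70:ND,85:NC]
Op 8: remove NE -> ring=[11:NA,41:NF,70:ND,85:NC]
Op 9: add NG@71 -> ring=[11:NA,41:NF,70:ND,71:NG,85:NC]
Op 10: remove NF -> ring=[11:NA,70:ND,71:NG,85:NC]
Op 11: route key 82: smallest pos >= 82 is 85 -> NC
Op 12: route key 34: smallest pos >= 34 is 70 -> ND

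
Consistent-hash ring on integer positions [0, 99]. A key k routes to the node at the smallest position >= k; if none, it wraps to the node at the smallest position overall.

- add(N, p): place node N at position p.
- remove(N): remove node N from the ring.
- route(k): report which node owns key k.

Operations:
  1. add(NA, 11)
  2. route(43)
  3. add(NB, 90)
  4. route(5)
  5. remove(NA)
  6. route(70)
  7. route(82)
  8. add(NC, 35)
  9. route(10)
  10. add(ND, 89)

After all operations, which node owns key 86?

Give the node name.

Op 1: add NA@11 -> ring=[11:NA]
Op 2: route key 43: none >= 43, wrap to smallest pos 11 -> NA
Op 3: add NB@90 -> ring=[11:NA,90:NB]
Op 4: route key 5: smallest pos >= 5 is 11 -> NA
Op 5: remove NA -> ring=[90:NB]
Op 6: route key 70: smallest pos >= 70 is 90 -> NB
Op 7: route key 82: smallest pos >= 82 is 90 -> NB
Op 8: add NC@35 -> ring=[35:NC,90:NB]
Op 9: route key 10: smallest pos >= 10 is 35 -> NC
Op 10: add ND@89 -> ring=[35:NC,89:ND,90:NB]
Final route key 86: smallest pos >= 86 is 89 -> ND

Answer: ND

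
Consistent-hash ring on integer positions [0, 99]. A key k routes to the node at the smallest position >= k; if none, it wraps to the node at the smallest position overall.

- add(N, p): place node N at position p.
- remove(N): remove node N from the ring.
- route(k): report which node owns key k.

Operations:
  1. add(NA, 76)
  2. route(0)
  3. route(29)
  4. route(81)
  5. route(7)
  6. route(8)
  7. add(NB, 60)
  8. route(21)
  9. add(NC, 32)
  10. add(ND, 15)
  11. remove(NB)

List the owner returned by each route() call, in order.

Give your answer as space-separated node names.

Answer: NA NA NA NA NA NB

Derivation:
Op 1: add NA@76 -> ring=[76:NA]
Op 2: route key 0: smallest pos >= 0 is 76 -> NA
Op 3: route key 29: smallest pos >= 29 is 76 -> NA
Op 4: route key 81: none >= 81, wrap to smallest pos 76 -> NA
Op 5: route key 7: smallest pos >= 7 is 76 -> NA
Op 6: route key 8: smallest pos >= 8 is 76 -> NA
Op 7: add NB@60 -> ring=[60:NB,76:NA]
Op 8: route key 21: smallest pos >= 21 is 60 -> NB
Op 9: add NC@32 -> ring=[32:NC,60:NB,76:NA]
Op 10: add ND@15 -> ring=[15:ND,32:NC,60:NB,76:NA]
Op 11: remove NB -> ring=[15:ND,32:NC,76:NA]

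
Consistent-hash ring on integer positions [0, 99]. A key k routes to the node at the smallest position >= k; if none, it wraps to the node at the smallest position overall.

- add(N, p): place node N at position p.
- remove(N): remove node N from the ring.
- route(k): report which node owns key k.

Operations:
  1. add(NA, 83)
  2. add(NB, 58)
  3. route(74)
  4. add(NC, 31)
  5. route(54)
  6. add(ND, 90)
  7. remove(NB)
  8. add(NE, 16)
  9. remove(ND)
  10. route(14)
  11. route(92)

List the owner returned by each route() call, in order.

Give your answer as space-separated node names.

Op 1: add NA@83 -> ring=[83:NA]
Op 2: add NB@58 -> ring=[58:NB,83:NA]
Op 3: route key 74: smallest pos >= 74 is 83 -> NA
Op 4: add NC@31 -> ring=[31:NC,58:NB,83:NA]
Op 5: route key 54: smallest pos >= 54 is 58 -> NB
Op 6: add ND@90 -> ring=[31:NC,58:NB,83:NA,90:ND]
Op 7: remove NB -> ring=[31:NC,83:NA,90:ND]
Op 8: add NE@16 -> ring=[16:NE,31:NC,83:NA,90:ND]
Op 9: remove ND -> ring=[16:NE,31:NC,83:NA]
Op 10: route key 14: smallest pos >= 14 is 16 -> NE
Op 11: route key 92: none >= 92, wrap to smallest pos 16 -> NE

Answer: NA NB NE NE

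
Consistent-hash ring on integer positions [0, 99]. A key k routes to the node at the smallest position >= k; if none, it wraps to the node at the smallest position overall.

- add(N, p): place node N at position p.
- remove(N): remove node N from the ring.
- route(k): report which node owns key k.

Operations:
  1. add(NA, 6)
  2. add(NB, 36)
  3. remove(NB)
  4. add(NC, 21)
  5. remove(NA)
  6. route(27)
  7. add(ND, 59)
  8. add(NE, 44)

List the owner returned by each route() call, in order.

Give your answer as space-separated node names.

Op 1: add NA@6 -> ring=[6:NA]
Op 2: add NB@36 -> ring=[6:NA,36:NB]
Op 3: remove NB -> ring=[6:NA]
Op 4: add NC@21 -> ring=[6:NA,21:NC]
Op 5: remove NA -> ring=[21:NC]
Op 6: route key 27: none >= 27, wrap to smallest pos 21 -> NC
Op 7: add ND@59 -> ring=[21:NC,59:ND]
Op 8: add NE@44 -> ring=[21:NC,44:NE,59:ND]

Answer: NC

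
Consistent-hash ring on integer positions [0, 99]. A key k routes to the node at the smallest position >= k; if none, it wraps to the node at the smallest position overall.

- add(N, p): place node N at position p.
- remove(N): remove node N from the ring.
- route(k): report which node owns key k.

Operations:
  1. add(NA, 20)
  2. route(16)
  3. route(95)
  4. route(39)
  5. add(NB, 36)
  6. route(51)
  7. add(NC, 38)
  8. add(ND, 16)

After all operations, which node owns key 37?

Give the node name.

Op 1: add NA@20 -> ring=[20:NA]
Op 2: route key 16: smallest pos >= 16 is 20 -> NA
Op 3: route key 95: none >= 95, wrap to smallest pos 20 -> NA
Op 4: route key 39: none >= 39, wrap to smallest pos 20 -> NA
Op 5: add NB@36 -> ring=[20:NA,36:NB]
Op 6: route key 51: none >= 51, wrap to smallest pos 20 -> NA
Op 7: add NC@38 -> ring=[20:NA,36:NB,38:NC]
Op 8: add ND@16 -> ring=[16:ND,20:NA,36:NB,38:NC]
Final route key 37: smallest pos >= 37 is 38 -> NC

Answer: NC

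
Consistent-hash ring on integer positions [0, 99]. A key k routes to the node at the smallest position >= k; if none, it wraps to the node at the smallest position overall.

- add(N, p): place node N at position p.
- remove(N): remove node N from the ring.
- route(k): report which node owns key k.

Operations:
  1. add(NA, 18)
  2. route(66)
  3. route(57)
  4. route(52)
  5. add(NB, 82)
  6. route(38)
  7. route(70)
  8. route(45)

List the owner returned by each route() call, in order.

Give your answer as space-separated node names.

Answer: NA NA NA NB NB NB

Derivation:
Op 1: add NA@18 -> ring=[18:NA]
Op 2: route key 66: none >= 66, wrap to smallest pos 18 -> NA
Op 3: route key 57: none >= 57, wrap to smallest pos 18 -> NA
Op 4: route key 52: none >= 52, wrap to smallest pos 18 -> NA
Op 5: add NB@82 -> ring=[18:NA,82:NB]
Op 6: route key 38: smallest pos >= 38 is 82 -> NB
Op 7: route key 70: smallest pos >= 70 is 82 -> NB
Op 8: route key 45: smallest pos >= 45 is 82 -> NB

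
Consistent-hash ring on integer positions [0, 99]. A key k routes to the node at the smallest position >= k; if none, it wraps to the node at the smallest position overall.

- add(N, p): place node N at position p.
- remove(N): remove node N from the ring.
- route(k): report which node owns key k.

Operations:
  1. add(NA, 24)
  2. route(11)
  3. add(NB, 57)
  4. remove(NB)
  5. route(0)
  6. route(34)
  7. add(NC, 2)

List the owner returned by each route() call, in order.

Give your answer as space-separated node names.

Op 1: add NA@24 -> ring=[24:NA]
Op 2: route key 11: smallest pos >= 11 is 24 -> NA
Op 3: add NB@57 -> ring=[24:NA,57:NB]
Op 4: remove NB -> ring=[24:NA]
Op 5: route key 0: smallest pos >= 0 is 24 -> NA
Op 6: route key 34: none >= 34, wrap to smallest pos 24 -> NA
Op 7: add NC@2 -> ring=[2:NC,24:NA]

Answer: NA NA NA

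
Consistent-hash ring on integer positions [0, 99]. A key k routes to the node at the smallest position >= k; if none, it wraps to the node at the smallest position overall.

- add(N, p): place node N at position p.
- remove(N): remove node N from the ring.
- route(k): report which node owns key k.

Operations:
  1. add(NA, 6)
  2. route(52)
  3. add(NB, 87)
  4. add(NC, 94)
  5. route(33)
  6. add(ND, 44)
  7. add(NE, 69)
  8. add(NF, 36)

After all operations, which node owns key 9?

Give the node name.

Answer: NF

Derivation:
Op 1: add NA@6 -> ring=[6:NA]
Op 2: route key 52: none >= 52, wrap to smallest pos 6 -> NA
Op 3: add NB@87 -> ring=[6:NA,87:NB]
Op 4: add NC@94 -> ring=[6:NA,87:NB,94:NC]
Op 5: route key 33: smallest pos >= 33 is 87 -> NB
Op 6: add ND@44 -> ring=[6:NA,44:ND,87:NB,94:NC]
Op 7: add NE@69 -> ring=[6:NA,44:ND,69:NE,87:NB,94:NC]
Op 8: add NF@36 -> ring=[6:NA,36:NF,44:ND,69:NE,87:NB,94:NC]
Final route key 9: smallest pos >= 9 is 36 -> NF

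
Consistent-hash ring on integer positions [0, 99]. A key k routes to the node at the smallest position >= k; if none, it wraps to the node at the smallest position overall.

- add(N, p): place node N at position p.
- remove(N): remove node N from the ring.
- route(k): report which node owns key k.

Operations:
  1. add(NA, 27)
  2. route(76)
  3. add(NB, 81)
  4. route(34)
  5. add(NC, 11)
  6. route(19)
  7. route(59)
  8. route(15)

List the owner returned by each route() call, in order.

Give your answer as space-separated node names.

Op 1: add NA@27 -> ring=[27:NA]
Op 2: route key 76: none >= 76, wrap to smallest pos 27 -> NA
Op 3: add NB@81 -> ring=[27:NA,81:NB]
Op 4: route key 34: smallest pos >= 34 is 81 -> NB
Op 5: add NC@11 -> ring=[11:NC,27:NA,81:NB]
Op 6: route key 19: smallest pos >= 19 is 27 -> NA
Op 7: route key 59: smallest pos >= 59 is 81 -> NB
Op 8: route key 15: smallest pos >= 15 is 27 -> NA

Answer: NA NB NA NB NA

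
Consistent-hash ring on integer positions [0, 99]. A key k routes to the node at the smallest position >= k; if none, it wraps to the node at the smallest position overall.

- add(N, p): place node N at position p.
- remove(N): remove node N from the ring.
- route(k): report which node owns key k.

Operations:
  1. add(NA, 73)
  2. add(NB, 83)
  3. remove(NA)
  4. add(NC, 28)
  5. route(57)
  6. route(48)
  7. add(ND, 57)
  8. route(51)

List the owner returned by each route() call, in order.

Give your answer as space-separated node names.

Answer: NB NB ND

Derivation:
Op 1: add NA@73 -> ring=[73:NA]
Op 2: add NB@83 -> ring=[73:NA,83:NB]
Op 3: remove NA -> ring=[83:NB]
Op 4: add NC@28 -> ring=[28:NC,83:NB]
Op 5: route key 57: smallest pos >= 57 is 83 -> NB
Op 6: route key 48: smallest pos >= 48 is 83 -> NB
Op 7: add ND@57 -> ring=[28:NC,57:ND,83:NB]
Op 8: route key 51: smallest pos >= 51 is 57 -> ND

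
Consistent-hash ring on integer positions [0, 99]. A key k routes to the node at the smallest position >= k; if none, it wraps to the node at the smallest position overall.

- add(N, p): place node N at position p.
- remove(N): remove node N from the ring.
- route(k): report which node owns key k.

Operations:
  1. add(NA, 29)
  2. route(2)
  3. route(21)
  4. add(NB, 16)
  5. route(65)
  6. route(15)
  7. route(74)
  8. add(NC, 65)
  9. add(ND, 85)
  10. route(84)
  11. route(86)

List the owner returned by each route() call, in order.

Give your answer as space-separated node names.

Answer: NA NA NB NB NB ND NB

Derivation:
Op 1: add NA@29 -> ring=[29:NA]
Op 2: route key 2: smallest pos >= 2 is 29 -> NA
Op 3: route key 21: smallest pos >= 21 is 29 -> NA
Op 4: add NB@16 -> ring=[16:NB,29:NA]
Op 5: route key 65: none >= 65, wrap to smallest pos 16 -> NB
Op 6: route key 15: smallest pos >= 15 is 16 -> NB
Op 7: route key 74: none >= 74, wrap to smallest pos 16 -> NB
Op 8: add NC@65 -> ring=[16:NB,29:NA,65:NC]
Op 9: add ND@85 -> ring=[16:NB,29:NA,65:NC,85:ND]
Op 10: route key 84: smallest pos >= 84 is 85 -> ND
Op 11: route key 86: none >= 86, wrap to smallest pos 16 -> NB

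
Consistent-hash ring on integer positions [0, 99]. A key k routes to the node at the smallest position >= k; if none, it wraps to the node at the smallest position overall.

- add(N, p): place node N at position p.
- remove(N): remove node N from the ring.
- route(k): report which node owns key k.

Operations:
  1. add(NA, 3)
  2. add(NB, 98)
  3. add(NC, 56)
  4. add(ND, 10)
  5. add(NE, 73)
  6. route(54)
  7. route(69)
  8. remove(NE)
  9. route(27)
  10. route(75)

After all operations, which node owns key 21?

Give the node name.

Answer: NC

Derivation:
Op 1: add NA@3 -> ring=[3:NA]
Op 2: add NB@98 -> ring=[3:NA,98:NB]
Op 3: add NC@56 -> ring=[3:NA,56:NC,98:NB]
Op 4: add ND@10 -> ring=[3:NA,10:ND,56:NC,98:NB]
Op 5: add NE@73 -> ring=[3:NA,10:ND,56:NC,73:NE,98:NB]
Op 6: route key 54: smallest pos >= 54 is 56 -> NC
Op 7: route key 69: smallest pos >= 69 is 73 -> NE
Op 8: remove NE -> ring=[3:NA,10:ND,56:NC,98:NB]
Op 9: route key 27: smallest pos >= 27 is 56 -> NC
Op 10: route key 75: smallest pos >= 75 is 98 -> NB
Final route key 21: smallest pos >= 21 is 56 -> NC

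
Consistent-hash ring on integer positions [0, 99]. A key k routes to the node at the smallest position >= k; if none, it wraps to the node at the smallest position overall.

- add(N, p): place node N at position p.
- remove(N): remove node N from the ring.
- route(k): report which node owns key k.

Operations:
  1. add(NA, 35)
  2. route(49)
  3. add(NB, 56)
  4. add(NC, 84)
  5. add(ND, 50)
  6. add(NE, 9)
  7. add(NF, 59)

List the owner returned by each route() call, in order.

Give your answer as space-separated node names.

Op 1: add NA@35 -> ring=[35:NA]
Op 2: route key 49: none >= 49, wrap to smallest pos 35 -> NA
Op 3: add NB@56 -> ring=[35:NA,56:NB]
Op 4: add NC@84 -> ring=[35:NA,56:NB,84:NC]
Op 5: add ND@50 -> ring=[35:NA,50:ND,56:NB,84:NC]
Op 6: add NE@9 -> ring=[9:NE,35:NA,50:ND,56:NB,84:NC]
Op 7: add NF@59 -> ring=[9:NE,35:NA,50:ND,56:NB,59:NF,84:NC]

Answer: NA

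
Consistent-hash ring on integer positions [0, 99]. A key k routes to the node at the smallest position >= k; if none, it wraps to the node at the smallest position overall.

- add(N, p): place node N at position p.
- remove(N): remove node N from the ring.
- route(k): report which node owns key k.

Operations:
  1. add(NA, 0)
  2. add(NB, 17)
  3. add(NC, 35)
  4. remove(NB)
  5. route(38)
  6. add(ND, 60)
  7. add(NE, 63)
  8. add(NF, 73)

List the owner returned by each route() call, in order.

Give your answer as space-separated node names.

Op 1: add NA@0 -> ring=[0:NA]
Op 2: add NB@17 -> ring=[0:NA,17:NB]
Op 3: add NC@35 -> ring=[0:NA,17:NB,35:NC]
Op 4: remove NB -> ring=[0:NA,35:NC]
Op 5: route key 38: none >= 38, wrap to smallest pos 0 -> NA
Op 6: add ND@60 -> ring=[0:NA,35:NC,60:ND]
Op 7: add NE@63 -> ring=[0:NA,35:NC,60:ND,63:NE]
Op 8: add NF@73 -> ring=[0:NA,35:NC,60:ND,63:NE,73:NF]

Answer: NA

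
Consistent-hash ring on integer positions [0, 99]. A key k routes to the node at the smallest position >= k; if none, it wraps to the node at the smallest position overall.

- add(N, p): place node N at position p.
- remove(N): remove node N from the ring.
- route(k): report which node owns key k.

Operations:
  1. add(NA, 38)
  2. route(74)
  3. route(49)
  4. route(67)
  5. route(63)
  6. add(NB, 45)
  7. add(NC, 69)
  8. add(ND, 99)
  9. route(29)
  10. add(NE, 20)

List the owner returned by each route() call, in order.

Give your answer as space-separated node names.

Answer: NA NA NA NA NA

Derivation:
Op 1: add NA@38 -> ring=[38:NA]
Op 2: route key 74: none >= 74, wrap to smallest pos 38 -> NA
Op 3: route key 49: none >= 49, wrap to smallest pos 38 -> NA
Op 4: route key 67: none >= 67, wrap to smallest pos 38 -> NA
Op 5: route key 63: none >= 63, wrap to smallest pos 38 -> NA
Op 6: add NB@45 -> ring=[38:NA,45:NB]
Op 7: add NC@69 -> ring=[38:NA,45:NB,69:NC]
Op 8: add ND@99 -> ring=[38:NA,45:NB,69:NC,99:ND]
Op 9: route key 29: smallest pos >= 29 is 38 -> NA
Op 10: add NE@20 -> ring=[20:NE,38:NA,45:NB,69:NC,99:ND]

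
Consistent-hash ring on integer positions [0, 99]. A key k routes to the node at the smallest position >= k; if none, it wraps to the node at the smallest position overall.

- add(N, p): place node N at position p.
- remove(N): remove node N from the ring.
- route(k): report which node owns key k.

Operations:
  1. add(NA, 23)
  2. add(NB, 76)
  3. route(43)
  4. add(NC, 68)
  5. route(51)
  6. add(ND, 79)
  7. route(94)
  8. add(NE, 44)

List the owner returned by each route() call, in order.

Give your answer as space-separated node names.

Op 1: add NA@23 -> ring=[23:NA]
Op 2: add NB@76 -> ring=[23:NA,76:NB]
Op 3: route key 43: smallest pos >= 43 is 76 -> NB
Op 4: add NC@68 -> ring=[23:NA,68:NC,76:NB]
Op 5: route key 51: smallest pos >= 51 is 68 -> NC
Op 6: add ND@79 -> ring=[23:NA,68:NC,76:NB,79:ND]
Op 7: route key 94: none >= 94, wrap to smallest pos 23 -> NA
Op 8: add NE@44 -> ring=[23:NA,44:NE,68:NC,76:NB,79:ND]

Answer: NB NC NA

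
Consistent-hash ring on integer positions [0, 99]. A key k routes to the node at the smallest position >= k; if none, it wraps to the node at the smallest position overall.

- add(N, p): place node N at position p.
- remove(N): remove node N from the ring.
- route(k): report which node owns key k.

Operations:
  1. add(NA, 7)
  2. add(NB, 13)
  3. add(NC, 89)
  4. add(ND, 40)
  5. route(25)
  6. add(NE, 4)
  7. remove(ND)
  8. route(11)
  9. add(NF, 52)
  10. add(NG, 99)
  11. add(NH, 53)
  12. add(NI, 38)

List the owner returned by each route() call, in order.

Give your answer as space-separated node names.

Answer: ND NB

Derivation:
Op 1: add NA@7 -> ring=[7:NA]
Op 2: add NB@13 -> ring=[7:NA,13:NB]
Op 3: add NC@89 -> ring=[7:NA,13:NB,89:NC]
Op 4: add ND@40 -> ring=[7:NA,13:NB,40:ND,89:NC]
Op 5: route key 25: smallest pos >= 25 is 40 -> ND
Op 6: add NE@4 -> ring=[4:NE,7:NA,13:NB,40:ND,89:NC]
Op 7: remove ND -> ring=[4:NE,7:NA,13:NB,89:NC]
Op 8: route key 11: smallest pos >= 11 is 13 -> NB
Op 9: add NF@52 -> ring=[4:NE,7:NA,13:NB,52:NF,89:NC]
Op 10: add NG@99 -> ring=[4:NE,7:NA,13:NB,52:NF,89:NC,99:NG]
Op 11: add NH@53 -> ring=[4:NE,7:NA,13:NB,52:NF,53:NH,89:NC,99:NG]
Op 12: add NI@38 -> ring=[4:NE,7:NA,13:NB,38:NI,52:NF,53:NH,89:NC,99:NG]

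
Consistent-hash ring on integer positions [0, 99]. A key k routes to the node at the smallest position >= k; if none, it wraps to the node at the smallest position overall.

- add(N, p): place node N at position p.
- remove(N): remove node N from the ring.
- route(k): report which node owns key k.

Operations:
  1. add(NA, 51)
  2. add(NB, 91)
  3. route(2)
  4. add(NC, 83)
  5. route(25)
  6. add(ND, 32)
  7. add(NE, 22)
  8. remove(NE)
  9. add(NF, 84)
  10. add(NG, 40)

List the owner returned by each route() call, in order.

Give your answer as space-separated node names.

Answer: NA NA

Derivation:
Op 1: add NA@51 -> ring=[51:NA]
Op 2: add NB@91 -> ring=[51:NA,91:NB]
Op 3: route key 2: smallest pos >= 2 is 51 -> NA
Op 4: add NC@83 -> ring=[51:NA,83:NC,91:NB]
Op 5: route key 25: smallest pos >= 25 is 51 -> NA
Op 6: add ND@32 -> ring=[32:ND,51:NA,83:NC,91:NB]
Op 7: add NE@22 -> ring=[22:NE,32:ND,51:NA,83:NC,91:NB]
Op 8: remove NE -> ring=[32:ND,51:NA,83:NC,91:NB]
Op 9: add NF@84 -> ring=[32:ND,51:NA,83:NC,84:NF,91:NB]
Op 10: add NG@40 -> ring=[32:ND,40:NG,51:NA,83:NC,84:NF,91:NB]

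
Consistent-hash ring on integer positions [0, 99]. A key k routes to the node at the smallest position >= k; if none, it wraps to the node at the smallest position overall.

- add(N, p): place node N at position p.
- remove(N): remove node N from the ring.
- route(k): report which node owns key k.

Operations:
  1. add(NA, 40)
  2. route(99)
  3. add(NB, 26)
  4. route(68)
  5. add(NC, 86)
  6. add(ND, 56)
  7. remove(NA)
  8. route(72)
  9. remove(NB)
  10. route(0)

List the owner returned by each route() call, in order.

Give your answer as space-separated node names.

Answer: NA NB NC ND

Derivation:
Op 1: add NA@40 -> ring=[40:NA]
Op 2: route key 99: none >= 99, wrap to smallest pos 40 -> NA
Op 3: add NB@26 -> ring=[26:NB,40:NA]
Op 4: route key 68: none >= 68, wrap to smallest pos 26 -> NB
Op 5: add NC@86 -> ring=[26:NB,40:NA,86:NC]
Op 6: add ND@56 -> ring=[26:NB,40:NA,56:ND,86:NC]
Op 7: remove NA -> ring=[26:NB,56:ND,86:NC]
Op 8: route key 72: smallest pos >= 72 is 86 -> NC
Op 9: remove NB -> ring=[56:ND,86:NC]
Op 10: route key 0: smallest pos >= 0 is 56 -> ND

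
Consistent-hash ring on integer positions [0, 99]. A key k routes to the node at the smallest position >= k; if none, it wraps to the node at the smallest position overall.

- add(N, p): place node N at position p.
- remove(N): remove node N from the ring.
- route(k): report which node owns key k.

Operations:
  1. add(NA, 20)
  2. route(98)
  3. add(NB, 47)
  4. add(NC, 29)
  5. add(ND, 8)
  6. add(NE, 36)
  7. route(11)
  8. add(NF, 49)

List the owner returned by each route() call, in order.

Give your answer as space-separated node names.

Answer: NA NA

Derivation:
Op 1: add NA@20 -> ring=[20:NA]
Op 2: route key 98: none >= 98, wrap to smallest pos 20 -> NA
Op 3: add NB@47 -> ring=[20:NA,47:NB]
Op 4: add NC@29 -> ring=[20:NA,29:NC,47:NB]
Op 5: add ND@8 -> ring=[8:ND,20:NA,29:NC,47:NB]
Op 6: add NE@36 -> ring=[8:ND,20:NA,29:NC,36:NE,47:NB]
Op 7: route key 11: smallest pos >= 11 is 20 -> NA
Op 8: add NF@49 -> ring=[8:ND,20:NA,29:NC,36:NE,47:NB,49:NF]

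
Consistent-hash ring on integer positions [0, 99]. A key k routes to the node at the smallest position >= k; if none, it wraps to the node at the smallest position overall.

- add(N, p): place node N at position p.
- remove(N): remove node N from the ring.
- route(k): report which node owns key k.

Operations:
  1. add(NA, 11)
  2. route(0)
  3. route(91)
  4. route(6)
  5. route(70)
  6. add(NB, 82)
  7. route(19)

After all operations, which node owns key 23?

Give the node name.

Answer: NB

Derivation:
Op 1: add NA@11 -> ring=[11:NA]
Op 2: route key 0: smallest pos >= 0 is 11 -> NA
Op 3: route key 91: none >= 91, wrap to smallest pos 11 -> NA
Op 4: route key 6: smallest pos >= 6 is 11 -> NA
Op 5: route key 70: none >= 70, wrap to smallest pos 11 -> NA
Op 6: add NB@82 -> ring=[11:NA,82:NB]
Op 7: route key 19: smallest pos >= 19 is 82 -> NB
Final route key 23: smallest pos >= 23 is 82 -> NB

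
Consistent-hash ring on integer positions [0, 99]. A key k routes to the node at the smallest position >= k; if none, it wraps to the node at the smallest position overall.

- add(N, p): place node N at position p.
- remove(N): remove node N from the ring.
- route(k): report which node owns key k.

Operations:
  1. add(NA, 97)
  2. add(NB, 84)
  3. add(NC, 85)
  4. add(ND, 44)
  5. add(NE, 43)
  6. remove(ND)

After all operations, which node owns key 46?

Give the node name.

Op 1: add NA@97 -> ring=[97:NA]
Op 2: add NB@84 -> ring=[84:NB,97:NA]
Op 3: add NC@85 -> ring=[84:NB,85:NC,97:NA]
Op 4: add ND@44 -> ring=[44:ND,84:NB,85:NC,97:NA]
Op 5: add NE@43 -> ring=[43:NE,44:ND,84:NB,85:NC,97:NA]
Op 6: remove ND -> ring=[43:NE,84:NB,85:NC,97:NA]
Final route key 46: smallest pos >= 46 is 84 -> NB

Answer: NB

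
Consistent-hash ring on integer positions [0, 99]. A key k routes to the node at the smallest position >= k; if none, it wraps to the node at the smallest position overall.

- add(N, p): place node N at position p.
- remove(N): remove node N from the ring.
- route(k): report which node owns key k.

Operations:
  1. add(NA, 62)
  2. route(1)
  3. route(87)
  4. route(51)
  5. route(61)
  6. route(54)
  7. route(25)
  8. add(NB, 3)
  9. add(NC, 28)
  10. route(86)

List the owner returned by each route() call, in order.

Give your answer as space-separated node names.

Op 1: add NA@62 -> ring=[62:NA]
Op 2: route key 1: smallest pos >= 1 is 62 -> NA
Op 3: route key 87: none >= 87, wrap to smallest pos 62 -> NA
Op 4: route key 51: smallest pos >= 51 is 62 -> NA
Op 5: route key 61: smallest pos >= 61 is 62 -> NA
Op 6: route key 54: smallest pos >= 54 is 62 -> NA
Op 7: route key 25: smallest pos >= 25 is 62 -> NA
Op 8: add NB@3 -> ring=[3:NB,62:NA]
Op 9: add NC@28 -> ring=[3:NB,28:NC,62:NA]
Op 10: route key 86: none >= 86, wrap to smallest pos 3 -> NB

Answer: NA NA NA NA NA NA NB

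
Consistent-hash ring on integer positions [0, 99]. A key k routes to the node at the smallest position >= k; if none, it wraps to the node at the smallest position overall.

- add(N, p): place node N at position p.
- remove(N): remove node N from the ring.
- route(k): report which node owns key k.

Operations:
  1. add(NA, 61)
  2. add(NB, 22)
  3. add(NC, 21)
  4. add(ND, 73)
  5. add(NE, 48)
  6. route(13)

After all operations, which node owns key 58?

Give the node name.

Op 1: add NA@61 -> ring=[61:NA]
Op 2: add NB@22 -> ring=[22:NB,61:NA]
Op 3: add NC@21 -> ring=[21:NC,22:NB,61:NA]
Op 4: add ND@73 -> ring=[21:NC,22:NB,61:NA,73:ND]
Op 5: add NE@48 -> ring=[21:NC,22:NB,48:NE,61:NA,73:ND]
Op 6: route key 13: smallest pos >= 13 is 21 -> NC
Final route key 58: smallest pos >= 58 is 61 -> NA

Answer: NA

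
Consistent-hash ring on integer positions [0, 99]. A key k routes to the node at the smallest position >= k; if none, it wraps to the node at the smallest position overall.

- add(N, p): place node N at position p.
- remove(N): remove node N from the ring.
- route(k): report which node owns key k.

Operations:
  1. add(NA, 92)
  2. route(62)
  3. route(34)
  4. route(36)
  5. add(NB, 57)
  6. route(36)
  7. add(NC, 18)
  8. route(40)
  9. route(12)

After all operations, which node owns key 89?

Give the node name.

Op 1: add NA@92 -> ring=[92:NA]
Op 2: route key 62: smallest pos >= 62 is 92 -> NA
Op 3: route key 34: smallest pos >= 34 is 92 -> NA
Op 4: route key 36: smallest pos >= 36 is 92 -> NA
Op 5: add NB@57 -> ring=[57:NB,92:NA]
Op 6: route key 36: smallest pos >= 36 is 57 -> NB
Op 7: add NC@18 -> ring=[18:NC,57:NB,92:NA]
Op 8: route key 40: smallest pos >= 40 is 57 -> NB
Op 9: route key 12: smallest pos >= 12 is 18 -> NC
Final route key 89: smallest pos >= 89 is 92 -> NA

Answer: NA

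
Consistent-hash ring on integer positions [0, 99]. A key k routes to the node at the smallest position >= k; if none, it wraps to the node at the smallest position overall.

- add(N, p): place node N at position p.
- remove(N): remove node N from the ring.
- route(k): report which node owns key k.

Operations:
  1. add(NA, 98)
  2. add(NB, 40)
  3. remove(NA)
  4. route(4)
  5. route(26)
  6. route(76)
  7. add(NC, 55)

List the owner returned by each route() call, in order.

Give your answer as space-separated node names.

Op 1: add NA@98 -> ring=[98:NA]
Op 2: add NB@40 -> ring=[40:NB,98:NA]
Op 3: remove NA -> ring=[40:NB]
Op 4: route key 4: smallest pos >= 4 is 40 -> NB
Op 5: route key 26: smallest pos >= 26 is 40 -> NB
Op 6: route key 76: none >= 76, wrap to smallest pos 40 -> NB
Op 7: add NC@55 -> ring=[40:NB,55:NC]

Answer: NB NB NB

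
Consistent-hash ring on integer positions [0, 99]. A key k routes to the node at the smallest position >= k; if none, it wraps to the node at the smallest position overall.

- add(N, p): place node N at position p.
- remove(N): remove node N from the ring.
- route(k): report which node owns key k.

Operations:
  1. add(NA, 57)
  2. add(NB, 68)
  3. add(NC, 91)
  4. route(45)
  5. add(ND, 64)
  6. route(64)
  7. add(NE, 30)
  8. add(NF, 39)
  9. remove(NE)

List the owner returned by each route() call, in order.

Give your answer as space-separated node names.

Op 1: add NA@57 -> ring=[57:NA]
Op 2: add NB@68 -> ring=[57:NA,68:NB]
Op 3: add NC@91 -> ring=[57:NA,68:NB,91:NC]
Op 4: route key 45: smallest pos >= 45 is 57 -> NA
Op 5: add ND@64 -> ring=[57:NA,64:ND,68:NB,91:NC]
Op 6: route key 64: smallest pos >= 64 is 64 -> ND
Op 7: add NE@30 -> ring=[30:NE,57:NA,64:ND,68:NB,91:NC]
Op 8: add NF@39 -> ring=[30:NE,39:NF,57:NA,64:ND,68:NB,91:NC]
Op 9: remove NE -> ring=[39:NF,57:NA,64:ND,68:NB,91:NC]

Answer: NA ND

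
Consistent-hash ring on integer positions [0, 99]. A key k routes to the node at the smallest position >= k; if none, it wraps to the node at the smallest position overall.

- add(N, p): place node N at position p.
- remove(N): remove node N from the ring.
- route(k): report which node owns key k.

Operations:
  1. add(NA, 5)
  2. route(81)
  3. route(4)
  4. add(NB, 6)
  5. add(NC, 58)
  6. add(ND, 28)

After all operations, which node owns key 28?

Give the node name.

Answer: ND

Derivation:
Op 1: add NA@5 -> ring=[5:NA]
Op 2: route key 81: none >= 81, wrap to smallest pos 5 -> NA
Op 3: route key 4: smallest pos >= 4 is 5 -> NA
Op 4: add NB@6 -> ring=[5:NA,6:NB]
Op 5: add NC@58 -> ring=[5:NA,6:NB,58:NC]
Op 6: add ND@28 -> ring=[5:NA,6:NB,28:ND,58:NC]
Final route key 28: smallest pos >= 28 is 28 -> ND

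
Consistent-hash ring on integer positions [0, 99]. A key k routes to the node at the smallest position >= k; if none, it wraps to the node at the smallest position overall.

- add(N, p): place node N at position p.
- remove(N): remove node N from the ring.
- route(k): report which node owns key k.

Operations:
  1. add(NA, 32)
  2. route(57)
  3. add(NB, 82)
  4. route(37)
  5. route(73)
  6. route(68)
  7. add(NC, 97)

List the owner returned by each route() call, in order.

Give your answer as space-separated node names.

Answer: NA NB NB NB

Derivation:
Op 1: add NA@32 -> ring=[32:NA]
Op 2: route key 57: none >= 57, wrap to smallest pos 32 -> NA
Op 3: add NB@82 -> ring=[32:NA,82:NB]
Op 4: route key 37: smallest pos >= 37 is 82 -> NB
Op 5: route key 73: smallest pos >= 73 is 82 -> NB
Op 6: route key 68: smallest pos >= 68 is 82 -> NB
Op 7: add NC@97 -> ring=[32:NA,82:NB,97:NC]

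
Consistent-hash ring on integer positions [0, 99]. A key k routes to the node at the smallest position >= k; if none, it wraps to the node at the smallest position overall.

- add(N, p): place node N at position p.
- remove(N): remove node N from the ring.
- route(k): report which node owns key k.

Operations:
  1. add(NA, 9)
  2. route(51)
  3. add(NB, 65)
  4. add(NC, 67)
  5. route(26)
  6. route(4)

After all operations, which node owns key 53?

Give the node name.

Answer: NB

Derivation:
Op 1: add NA@9 -> ring=[9:NA]
Op 2: route key 51: none >= 51, wrap to smallest pos 9 -> NA
Op 3: add NB@65 -> ring=[9:NA,65:NB]
Op 4: add NC@67 -> ring=[9:NA,65:NB,67:NC]
Op 5: route key 26: smallest pos >= 26 is 65 -> NB
Op 6: route key 4: smallest pos >= 4 is 9 -> NA
Final route key 53: smallest pos >= 53 is 65 -> NB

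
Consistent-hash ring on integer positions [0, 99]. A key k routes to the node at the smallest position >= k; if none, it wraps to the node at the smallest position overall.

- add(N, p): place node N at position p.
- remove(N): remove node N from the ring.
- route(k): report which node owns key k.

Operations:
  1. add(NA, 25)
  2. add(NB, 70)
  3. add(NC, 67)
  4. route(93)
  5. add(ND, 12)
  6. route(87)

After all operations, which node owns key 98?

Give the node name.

Op 1: add NA@25 -> ring=[25:NA]
Op 2: add NB@70 -> ring=[25:NA,70:NB]
Op 3: add NC@67 -> ring=[25:NA,67:NC,70:NB]
Op 4: route key 93: none >= 93, wrap to smallest pos 25 -> NA
Op 5: add ND@12 -> ring=[12:ND,25:NA,67:NC,70:NB]
Op 6: route key 87: none >= 87, wrap to smallest pos 12 -> ND
Final route key 98: none >= 98, wrap to smallest pos 12 -> ND

Answer: ND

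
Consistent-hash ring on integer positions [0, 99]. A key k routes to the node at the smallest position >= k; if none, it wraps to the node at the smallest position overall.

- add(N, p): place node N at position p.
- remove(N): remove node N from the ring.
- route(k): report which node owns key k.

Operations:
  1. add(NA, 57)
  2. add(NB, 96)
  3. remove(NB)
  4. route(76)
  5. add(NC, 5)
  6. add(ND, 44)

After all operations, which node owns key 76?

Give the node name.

Answer: NC

Derivation:
Op 1: add NA@57 -> ring=[57:NA]
Op 2: add NB@96 -> ring=[57:NA,96:NB]
Op 3: remove NB -> ring=[57:NA]
Op 4: route key 76: none >= 76, wrap to smallest pos 57 -> NA
Op 5: add NC@5 -> ring=[5:NC,57:NA]
Op 6: add ND@44 -> ring=[5:NC,44:ND,57:NA]
Final route key 76: none >= 76, wrap to smallest pos 5 -> NC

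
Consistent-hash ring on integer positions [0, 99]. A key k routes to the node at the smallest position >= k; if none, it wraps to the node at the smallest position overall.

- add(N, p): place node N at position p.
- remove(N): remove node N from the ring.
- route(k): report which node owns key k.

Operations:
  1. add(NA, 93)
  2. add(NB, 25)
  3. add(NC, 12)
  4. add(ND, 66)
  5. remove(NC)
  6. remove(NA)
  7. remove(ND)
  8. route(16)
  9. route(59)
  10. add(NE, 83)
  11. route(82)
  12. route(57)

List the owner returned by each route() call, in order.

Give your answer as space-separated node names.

Answer: NB NB NE NE

Derivation:
Op 1: add NA@93 -> ring=[93:NA]
Op 2: add NB@25 -> ring=[25:NB,93:NA]
Op 3: add NC@12 -> ring=[12:NC,25:NB,93:NA]
Op 4: add ND@66 -> ring=[12:NC,25:NB,66:ND,93:NA]
Op 5: remove NC -> ring=[25:NB,66:ND,93:NA]
Op 6: remove NA -> ring=[25:NB,66:ND]
Op 7: remove ND -> ring=[25:NB]
Op 8: route key 16: smallest pos >= 16 is 25 -> NB
Op 9: route key 59: none >= 59, wrap to smallest pos 25 -> NB
Op 10: add NE@83 -> ring=[25:NB,83:NE]
Op 11: route key 82: smallest pos >= 82 is 83 -> NE
Op 12: route key 57: smallest pos >= 57 is 83 -> NE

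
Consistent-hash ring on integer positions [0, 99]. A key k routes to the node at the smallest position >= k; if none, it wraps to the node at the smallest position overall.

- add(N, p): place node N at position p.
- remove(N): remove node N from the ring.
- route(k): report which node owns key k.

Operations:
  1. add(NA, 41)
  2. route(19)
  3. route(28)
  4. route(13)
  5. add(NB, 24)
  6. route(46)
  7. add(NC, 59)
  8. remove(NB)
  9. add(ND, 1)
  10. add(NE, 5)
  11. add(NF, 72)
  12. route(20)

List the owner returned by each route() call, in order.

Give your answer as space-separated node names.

Answer: NA NA NA NB NA

Derivation:
Op 1: add NA@41 -> ring=[41:NA]
Op 2: route key 19: smallest pos >= 19 is 41 -> NA
Op 3: route key 28: smallest pos >= 28 is 41 -> NA
Op 4: route key 13: smallest pos >= 13 is 41 -> NA
Op 5: add NB@24 -> ring=[24:NB,41:NA]
Op 6: route key 46: none >= 46, wrap to smallest pos 24 -> NB
Op 7: add NC@59 -> ring=[24:NB,41:NA,59:NC]
Op 8: remove NB -> ring=[41:NA,59:NC]
Op 9: add ND@1 -> ring=[1:ND,41:NA,59:NC]
Op 10: add NE@5 -> ring=[1:ND,5:NE,41:NA,59:NC]
Op 11: add NF@72 -> ring=[1:ND,5:NE,41:NA,59:NC,72:NF]
Op 12: route key 20: smallest pos >= 20 is 41 -> NA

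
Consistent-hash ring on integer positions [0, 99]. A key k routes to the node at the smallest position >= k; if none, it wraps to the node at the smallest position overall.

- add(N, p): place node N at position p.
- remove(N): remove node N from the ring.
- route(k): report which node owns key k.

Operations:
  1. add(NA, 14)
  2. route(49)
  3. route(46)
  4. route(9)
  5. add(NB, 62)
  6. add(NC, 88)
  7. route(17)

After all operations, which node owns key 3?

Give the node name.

Answer: NA

Derivation:
Op 1: add NA@14 -> ring=[14:NA]
Op 2: route key 49: none >= 49, wrap to smallest pos 14 -> NA
Op 3: route key 46: none >= 46, wrap to smallest pos 14 -> NA
Op 4: route key 9: smallest pos >= 9 is 14 -> NA
Op 5: add NB@62 -> ring=[14:NA,62:NB]
Op 6: add NC@88 -> ring=[14:NA,62:NB,88:NC]
Op 7: route key 17: smallest pos >= 17 is 62 -> NB
Final route key 3: smallest pos >= 3 is 14 -> NA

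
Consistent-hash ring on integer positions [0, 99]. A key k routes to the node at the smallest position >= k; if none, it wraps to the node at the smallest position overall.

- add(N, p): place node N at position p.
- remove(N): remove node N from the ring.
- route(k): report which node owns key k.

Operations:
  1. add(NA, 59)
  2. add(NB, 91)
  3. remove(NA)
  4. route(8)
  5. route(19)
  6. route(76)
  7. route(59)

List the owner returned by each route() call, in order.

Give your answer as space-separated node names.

Answer: NB NB NB NB

Derivation:
Op 1: add NA@59 -> ring=[59:NA]
Op 2: add NB@91 -> ring=[59:NA,91:NB]
Op 3: remove NA -> ring=[91:NB]
Op 4: route key 8: smallest pos >= 8 is 91 -> NB
Op 5: route key 19: smallest pos >= 19 is 91 -> NB
Op 6: route key 76: smallest pos >= 76 is 91 -> NB
Op 7: route key 59: smallest pos >= 59 is 91 -> NB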